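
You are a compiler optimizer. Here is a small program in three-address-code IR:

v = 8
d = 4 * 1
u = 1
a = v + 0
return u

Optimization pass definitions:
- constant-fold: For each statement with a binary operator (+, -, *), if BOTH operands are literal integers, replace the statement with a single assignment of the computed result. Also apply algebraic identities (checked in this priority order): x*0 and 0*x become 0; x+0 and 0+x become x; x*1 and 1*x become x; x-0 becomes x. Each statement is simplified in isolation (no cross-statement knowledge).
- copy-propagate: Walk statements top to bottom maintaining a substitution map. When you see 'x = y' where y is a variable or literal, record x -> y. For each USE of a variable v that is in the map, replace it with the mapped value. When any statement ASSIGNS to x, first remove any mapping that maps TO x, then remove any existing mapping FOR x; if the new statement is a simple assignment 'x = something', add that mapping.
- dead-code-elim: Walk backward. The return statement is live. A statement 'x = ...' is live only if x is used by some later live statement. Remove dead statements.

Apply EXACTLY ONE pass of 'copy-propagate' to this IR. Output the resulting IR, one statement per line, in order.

Applying copy-propagate statement-by-statement:
  [1] v = 8  (unchanged)
  [2] d = 4 * 1  (unchanged)
  [3] u = 1  (unchanged)
  [4] a = v + 0  -> a = 8 + 0
  [5] return u  -> return 1
Result (5 stmts):
  v = 8
  d = 4 * 1
  u = 1
  a = 8 + 0
  return 1

Answer: v = 8
d = 4 * 1
u = 1
a = 8 + 0
return 1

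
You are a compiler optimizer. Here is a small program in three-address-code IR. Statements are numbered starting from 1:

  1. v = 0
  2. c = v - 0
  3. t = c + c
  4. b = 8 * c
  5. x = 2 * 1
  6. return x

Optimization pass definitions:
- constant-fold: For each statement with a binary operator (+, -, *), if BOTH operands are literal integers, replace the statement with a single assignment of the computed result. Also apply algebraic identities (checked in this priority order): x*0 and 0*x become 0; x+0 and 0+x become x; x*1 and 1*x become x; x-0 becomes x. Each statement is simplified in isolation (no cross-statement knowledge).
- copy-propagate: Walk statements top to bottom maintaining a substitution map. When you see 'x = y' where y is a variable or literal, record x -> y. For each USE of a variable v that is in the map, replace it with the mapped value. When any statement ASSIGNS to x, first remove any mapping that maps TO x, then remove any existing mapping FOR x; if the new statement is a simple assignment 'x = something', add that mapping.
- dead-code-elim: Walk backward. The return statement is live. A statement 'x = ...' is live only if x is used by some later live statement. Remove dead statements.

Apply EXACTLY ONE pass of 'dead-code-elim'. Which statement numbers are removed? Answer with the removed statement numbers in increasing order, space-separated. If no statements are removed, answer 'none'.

Backward liveness scan:
Stmt 1 'v = 0': DEAD (v not in live set [])
Stmt 2 'c = v - 0': DEAD (c not in live set [])
Stmt 3 't = c + c': DEAD (t not in live set [])
Stmt 4 'b = 8 * c': DEAD (b not in live set [])
Stmt 5 'x = 2 * 1': KEEP (x is live); live-in = []
Stmt 6 'return x': KEEP (return); live-in = ['x']
Removed statement numbers: [1, 2, 3, 4]
Surviving IR:
  x = 2 * 1
  return x

Answer: 1 2 3 4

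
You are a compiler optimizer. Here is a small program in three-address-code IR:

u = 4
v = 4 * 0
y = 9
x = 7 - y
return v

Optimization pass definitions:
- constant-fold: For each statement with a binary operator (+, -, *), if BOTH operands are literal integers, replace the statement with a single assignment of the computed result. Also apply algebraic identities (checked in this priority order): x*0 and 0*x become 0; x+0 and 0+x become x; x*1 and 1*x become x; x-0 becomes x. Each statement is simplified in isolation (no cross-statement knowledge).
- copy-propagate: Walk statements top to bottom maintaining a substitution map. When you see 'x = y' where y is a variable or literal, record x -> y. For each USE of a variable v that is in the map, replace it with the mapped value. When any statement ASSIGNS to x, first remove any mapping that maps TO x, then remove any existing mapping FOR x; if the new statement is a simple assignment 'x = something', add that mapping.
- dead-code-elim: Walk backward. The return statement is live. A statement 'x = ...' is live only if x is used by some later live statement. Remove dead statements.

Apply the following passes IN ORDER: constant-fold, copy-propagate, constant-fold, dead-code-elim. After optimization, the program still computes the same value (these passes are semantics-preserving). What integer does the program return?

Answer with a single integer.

Answer: 0

Derivation:
Initial IR:
  u = 4
  v = 4 * 0
  y = 9
  x = 7 - y
  return v
After constant-fold (5 stmts):
  u = 4
  v = 0
  y = 9
  x = 7 - y
  return v
After copy-propagate (5 stmts):
  u = 4
  v = 0
  y = 9
  x = 7 - 9
  return 0
After constant-fold (5 stmts):
  u = 4
  v = 0
  y = 9
  x = -2
  return 0
After dead-code-elim (1 stmts):
  return 0
Evaluate:
  u = 4  =>  u = 4
  v = 4 * 0  =>  v = 0
  y = 9  =>  y = 9
  x = 7 - y  =>  x = -2
  return v = 0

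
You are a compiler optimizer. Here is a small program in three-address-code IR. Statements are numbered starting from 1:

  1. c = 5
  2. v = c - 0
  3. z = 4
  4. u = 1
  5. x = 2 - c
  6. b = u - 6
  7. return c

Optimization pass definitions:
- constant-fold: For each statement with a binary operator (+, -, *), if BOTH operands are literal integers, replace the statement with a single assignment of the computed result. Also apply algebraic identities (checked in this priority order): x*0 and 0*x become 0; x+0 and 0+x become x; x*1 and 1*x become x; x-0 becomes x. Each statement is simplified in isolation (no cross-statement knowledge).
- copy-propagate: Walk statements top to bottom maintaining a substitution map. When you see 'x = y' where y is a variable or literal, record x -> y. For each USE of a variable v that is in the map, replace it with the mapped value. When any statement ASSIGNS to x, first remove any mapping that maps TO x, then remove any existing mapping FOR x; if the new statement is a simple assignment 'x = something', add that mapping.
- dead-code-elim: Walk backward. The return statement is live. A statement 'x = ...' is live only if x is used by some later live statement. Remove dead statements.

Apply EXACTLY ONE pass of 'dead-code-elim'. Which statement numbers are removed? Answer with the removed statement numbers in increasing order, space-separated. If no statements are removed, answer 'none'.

Answer: 2 3 4 5 6

Derivation:
Backward liveness scan:
Stmt 1 'c = 5': KEEP (c is live); live-in = []
Stmt 2 'v = c - 0': DEAD (v not in live set ['c'])
Stmt 3 'z = 4': DEAD (z not in live set ['c'])
Stmt 4 'u = 1': DEAD (u not in live set ['c'])
Stmt 5 'x = 2 - c': DEAD (x not in live set ['c'])
Stmt 6 'b = u - 6': DEAD (b not in live set ['c'])
Stmt 7 'return c': KEEP (return); live-in = ['c']
Removed statement numbers: [2, 3, 4, 5, 6]
Surviving IR:
  c = 5
  return c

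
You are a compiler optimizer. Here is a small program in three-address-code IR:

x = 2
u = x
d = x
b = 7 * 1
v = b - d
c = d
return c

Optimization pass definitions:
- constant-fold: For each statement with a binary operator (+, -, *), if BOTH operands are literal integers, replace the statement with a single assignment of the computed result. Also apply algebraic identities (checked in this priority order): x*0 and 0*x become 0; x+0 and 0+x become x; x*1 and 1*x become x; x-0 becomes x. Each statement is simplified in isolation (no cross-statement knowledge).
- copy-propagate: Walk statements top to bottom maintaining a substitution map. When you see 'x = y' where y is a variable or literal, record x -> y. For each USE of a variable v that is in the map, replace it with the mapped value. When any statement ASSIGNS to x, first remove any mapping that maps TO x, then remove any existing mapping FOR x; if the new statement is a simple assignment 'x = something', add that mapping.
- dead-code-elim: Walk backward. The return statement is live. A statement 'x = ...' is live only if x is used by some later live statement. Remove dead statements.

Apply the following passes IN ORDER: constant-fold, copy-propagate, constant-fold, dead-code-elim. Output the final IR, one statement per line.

Answer: return 2

Derivation:
Initial IR:
  x = 2
  u = x
  d = x
  b = 7 * 1
  v = b - d
  c = d
  return c
After constant-fold (7 stmts):
  x = 2
  u = x
  d = x
  b = 7
  v = b - d
  c = d
  return c
After copy-propagate (7 stmts):
  x = 2
  u = 2
  d = 2
  b = 7
  v = 7 - 2
  c = 2
  return 2
After constant-fold (7 stmts):
  x = 2
  u = 2
  d = 2
  b = 7
  v = 5
  c = 2
  return 2
After dead-code-elim (1 stmts):
  return 2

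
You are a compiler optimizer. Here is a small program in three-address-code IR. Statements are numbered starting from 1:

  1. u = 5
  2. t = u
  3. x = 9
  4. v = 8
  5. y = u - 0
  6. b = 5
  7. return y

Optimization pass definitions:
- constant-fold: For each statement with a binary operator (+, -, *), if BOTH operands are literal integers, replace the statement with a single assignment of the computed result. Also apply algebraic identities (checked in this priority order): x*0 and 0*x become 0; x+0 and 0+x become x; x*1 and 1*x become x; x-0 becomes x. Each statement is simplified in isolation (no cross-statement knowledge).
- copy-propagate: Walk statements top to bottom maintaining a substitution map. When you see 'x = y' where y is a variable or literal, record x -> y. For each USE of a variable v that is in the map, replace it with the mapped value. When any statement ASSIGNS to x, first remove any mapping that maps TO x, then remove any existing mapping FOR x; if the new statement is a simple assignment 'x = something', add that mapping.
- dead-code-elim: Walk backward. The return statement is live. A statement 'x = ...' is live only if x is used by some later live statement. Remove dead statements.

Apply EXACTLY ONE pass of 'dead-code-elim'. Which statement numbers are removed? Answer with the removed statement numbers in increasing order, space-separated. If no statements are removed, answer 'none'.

Answer: 2 3 4 6

Derivation:
Backward liveness scan:
Stmt 1 'u = 5': KEEP (u is live); live-in = []
Stmt 2 't = u': DEAD (t not in live set ['u'])
Stmt 3 'x = 9': DEAD (x not in live set ['u'])
Stmt 4 'v = 8': DEAD (v not in live set ['u'])
Stmt 5 'y = u - 0': KEEP (y is live); live-in = ['u']
Stmt 6 'b = 5': DEAD (b not in live set ['y'])
Stmt 7 'return y': KEEP (return); live-in = ['y']
Removed statement numbers: [2, 3, 4, 6]
Surviving IR:
  u = 5
  y = u - 0
  return y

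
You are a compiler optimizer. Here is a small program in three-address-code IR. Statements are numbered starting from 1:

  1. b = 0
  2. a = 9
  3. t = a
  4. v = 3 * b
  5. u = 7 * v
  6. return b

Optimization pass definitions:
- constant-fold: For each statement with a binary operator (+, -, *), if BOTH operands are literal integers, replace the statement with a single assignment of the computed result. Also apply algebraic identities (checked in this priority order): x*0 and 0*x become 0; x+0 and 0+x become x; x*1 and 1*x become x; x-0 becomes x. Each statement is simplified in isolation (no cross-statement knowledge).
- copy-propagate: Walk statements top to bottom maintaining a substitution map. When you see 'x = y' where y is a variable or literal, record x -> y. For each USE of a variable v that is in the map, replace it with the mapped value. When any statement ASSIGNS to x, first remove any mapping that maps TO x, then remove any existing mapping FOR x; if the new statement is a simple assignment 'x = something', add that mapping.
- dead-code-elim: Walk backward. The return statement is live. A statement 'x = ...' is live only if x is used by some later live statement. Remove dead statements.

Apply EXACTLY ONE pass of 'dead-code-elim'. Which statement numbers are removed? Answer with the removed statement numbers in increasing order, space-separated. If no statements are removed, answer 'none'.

Answer: 2 3 4 5

Derivation:
Backward liveness scan:
Stmt 1 'b = 0': KEEP (b is live); live-in = []
Stmt 2 'a = 9': DEAD (a not in live set ['b'])
Stmt 3 't = a': DEAD (t not in live set ['b'])
Stmt 4 'v = 3 * b': DEAD (v not in live set ['b'])
Stmt 5 'u = 7 * v': DEAD (u not in live set ['b'])
Stmt 6 'return b': KEEP (return); live-in = ['b']
Removed statement numbers: [2, 3, 4, 5]
Surviving IR:
  b = 0
  return b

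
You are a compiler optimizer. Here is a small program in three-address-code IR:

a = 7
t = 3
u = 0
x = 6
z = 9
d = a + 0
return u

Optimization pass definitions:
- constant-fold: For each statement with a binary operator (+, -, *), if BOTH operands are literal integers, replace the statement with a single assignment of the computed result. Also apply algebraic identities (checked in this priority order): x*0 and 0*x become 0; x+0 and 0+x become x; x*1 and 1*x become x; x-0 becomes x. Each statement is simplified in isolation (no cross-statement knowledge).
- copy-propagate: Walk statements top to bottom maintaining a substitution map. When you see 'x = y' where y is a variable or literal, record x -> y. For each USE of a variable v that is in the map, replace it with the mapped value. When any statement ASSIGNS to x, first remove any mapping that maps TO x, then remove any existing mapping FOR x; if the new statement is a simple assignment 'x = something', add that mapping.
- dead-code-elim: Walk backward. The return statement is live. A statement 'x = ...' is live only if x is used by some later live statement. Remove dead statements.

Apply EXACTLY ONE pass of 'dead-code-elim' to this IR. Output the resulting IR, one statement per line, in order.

Applying dead-code-elim statement-by-statement:
  [7] return u  -> KEEP (return); live=['u']
  [6] d = a + 0  -> DEAD (d not live)
  [5] z = 9  -> DEAD (z not live)
  [4] x = 6  -> DEAD (x not live)
  [3] u = 0  -> KEEP; live=[]
  [2] t = 3  -> DEAD (t not live)
  [1] a = 7  -> DEAD (a not live)
Result (2 stmts):
  u = 0
  return u

Answer: u = 0
return u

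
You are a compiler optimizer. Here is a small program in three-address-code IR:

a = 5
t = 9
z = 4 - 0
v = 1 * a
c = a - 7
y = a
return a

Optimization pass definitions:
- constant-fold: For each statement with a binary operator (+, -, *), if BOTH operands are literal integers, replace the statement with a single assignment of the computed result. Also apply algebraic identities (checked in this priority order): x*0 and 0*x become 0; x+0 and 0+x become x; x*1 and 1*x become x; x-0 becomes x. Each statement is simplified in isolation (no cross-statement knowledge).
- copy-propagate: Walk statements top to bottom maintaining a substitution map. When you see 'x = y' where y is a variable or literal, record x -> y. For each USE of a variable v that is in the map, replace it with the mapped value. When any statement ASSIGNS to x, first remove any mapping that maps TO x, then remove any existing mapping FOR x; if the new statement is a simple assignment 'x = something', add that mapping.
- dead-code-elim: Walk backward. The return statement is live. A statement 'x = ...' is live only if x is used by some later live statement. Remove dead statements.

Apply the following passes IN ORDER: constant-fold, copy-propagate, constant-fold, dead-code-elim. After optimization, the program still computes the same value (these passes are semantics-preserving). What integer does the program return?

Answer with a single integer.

Answer: 5

Derivation:
Initial IR:
  a = 5
  t = 9
  z = 4 - 0
  v = 1 * a
  c = a - 7
  y = a
  return a
After constant-fold (7 stmts):
  a = 5
  t = 9
  z = 4
  v = a
  c = a - 7
  y = a
  return a
After copy-propagate (7 stmts):
  a = 5
  t = 9
  z = 4
  v = 5
  c = 5 - 7
  y = 5
  return 5
After constant-fold (7 stmts):
  a = 5
  t = 9
  z = 4
  v = 5
  c = -2
  y = 5
  return 5
After dead-code-elim (1 stmts):
  return 5
Evaluate:
  a = 5  =>  a = 5
  t = 9  =>  t = 9
  z = 4 - 0  =>  z = 4
  v = 1 * a  =>  v = 5
  c = a - 7  =>  c = -2
  y = a  =>  y = 5
  return a = 5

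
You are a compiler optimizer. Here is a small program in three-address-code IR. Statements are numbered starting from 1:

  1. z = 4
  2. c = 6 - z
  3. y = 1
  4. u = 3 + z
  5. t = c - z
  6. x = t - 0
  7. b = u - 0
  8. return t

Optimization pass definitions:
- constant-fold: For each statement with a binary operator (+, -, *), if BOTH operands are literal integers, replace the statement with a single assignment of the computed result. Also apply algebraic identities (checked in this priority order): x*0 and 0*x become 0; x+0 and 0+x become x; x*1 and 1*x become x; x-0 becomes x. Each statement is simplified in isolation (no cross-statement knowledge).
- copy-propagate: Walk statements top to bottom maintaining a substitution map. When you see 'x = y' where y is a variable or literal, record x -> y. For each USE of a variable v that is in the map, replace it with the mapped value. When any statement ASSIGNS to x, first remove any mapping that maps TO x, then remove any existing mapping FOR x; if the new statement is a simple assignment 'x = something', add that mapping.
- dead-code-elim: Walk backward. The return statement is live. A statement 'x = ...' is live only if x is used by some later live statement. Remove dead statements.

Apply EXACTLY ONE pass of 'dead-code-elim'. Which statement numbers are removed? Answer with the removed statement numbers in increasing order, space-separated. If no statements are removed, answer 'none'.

Answer: 3 4 6 7

Derivation:
Backward liveness scan:
Stmt 1 'z = 4': KEEP (z is live); live-in = []
Stmt 2 'c = 6 - z': KEEP (c is live); live-in = ['z']
Stmt 3 'y = 1': DEAD (y not in live set ['c', 'z'])
Stmt 4 'u = 3 + z': DEAD (u not in live set ['c', 'z'])
Stmt 5 't = c - z': KEEP (t is live); live-in = ['c', 'z']
Stmt 6 'x = t - 0': DEAD (x not in live set ['t'])
Stmt 7 'b = u - 0': DEAD (b not in live set ['t'])
Stmt 8 'return t': KEEP (return); live-in = ['t']
Removed statement numbers: [3, 4, 6, 7]
Surviving IR:
  z = 4
  c = 6 - z
  t = c - z
  return t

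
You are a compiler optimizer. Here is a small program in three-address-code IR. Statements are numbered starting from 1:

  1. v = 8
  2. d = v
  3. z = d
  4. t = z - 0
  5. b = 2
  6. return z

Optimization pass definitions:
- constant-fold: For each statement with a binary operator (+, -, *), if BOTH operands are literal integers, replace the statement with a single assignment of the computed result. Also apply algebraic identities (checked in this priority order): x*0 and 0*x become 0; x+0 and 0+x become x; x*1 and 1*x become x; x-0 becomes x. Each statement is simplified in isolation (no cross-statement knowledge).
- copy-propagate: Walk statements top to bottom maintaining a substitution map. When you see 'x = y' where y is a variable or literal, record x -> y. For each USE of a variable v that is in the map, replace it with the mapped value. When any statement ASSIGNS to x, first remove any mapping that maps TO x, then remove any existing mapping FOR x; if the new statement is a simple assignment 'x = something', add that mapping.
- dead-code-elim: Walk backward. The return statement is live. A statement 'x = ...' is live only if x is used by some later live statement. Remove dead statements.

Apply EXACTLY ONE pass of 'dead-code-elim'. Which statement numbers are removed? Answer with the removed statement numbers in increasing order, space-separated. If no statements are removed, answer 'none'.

Backward liveness scan:
Stmt 1 'v = 8': KEEP (v is live); live-in = []
Stmt 2 'd = v': KEEP (d is live); live-in = ['v']
Stmt 3 'z = d': KEEP (z is live); live-in = ['d']
Stmt 4 't = z - 0': DEAD (t not in live set ['z'])
Stmt 5 'b = 2': DEAD (b not in live set ['z'])
Stmt 6 'return z': KEEP (return); live-in = ['z']
Removed statement numbers: [4, 5]
Surviving IR:
  v = 8
  d = v
  z = d
  return z

Answer: 4 5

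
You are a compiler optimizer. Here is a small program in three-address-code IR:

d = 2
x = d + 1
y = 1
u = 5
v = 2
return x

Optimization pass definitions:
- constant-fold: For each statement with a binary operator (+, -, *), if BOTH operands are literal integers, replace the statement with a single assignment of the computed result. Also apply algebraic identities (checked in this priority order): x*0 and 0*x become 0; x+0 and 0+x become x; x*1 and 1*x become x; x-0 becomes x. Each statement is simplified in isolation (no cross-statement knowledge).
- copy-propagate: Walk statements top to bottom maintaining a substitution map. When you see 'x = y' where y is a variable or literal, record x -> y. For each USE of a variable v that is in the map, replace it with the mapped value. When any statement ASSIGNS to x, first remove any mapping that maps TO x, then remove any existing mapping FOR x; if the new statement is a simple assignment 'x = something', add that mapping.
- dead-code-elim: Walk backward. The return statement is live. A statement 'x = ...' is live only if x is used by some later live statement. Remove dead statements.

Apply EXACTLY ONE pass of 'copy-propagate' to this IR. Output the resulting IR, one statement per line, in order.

Applying copy-propagate statement-by-statement:
  [1] d = 2  (unchanged)
  [2] x = d + 1  -> x = 2 + 1
  [3] y = 1  (unchanged)
  [4] u = 5  (unchanged)
  [5] v = 2  (unchanged)
  [6] return x  (unchanged)
Result (6 stmts):
  d = 2
  x = 2 + 1
  y = 1
  u = 5
  v = 2
  return x

Answer: d = 2
x = 2 + 1
y = 1
u = 5
v = 2
return x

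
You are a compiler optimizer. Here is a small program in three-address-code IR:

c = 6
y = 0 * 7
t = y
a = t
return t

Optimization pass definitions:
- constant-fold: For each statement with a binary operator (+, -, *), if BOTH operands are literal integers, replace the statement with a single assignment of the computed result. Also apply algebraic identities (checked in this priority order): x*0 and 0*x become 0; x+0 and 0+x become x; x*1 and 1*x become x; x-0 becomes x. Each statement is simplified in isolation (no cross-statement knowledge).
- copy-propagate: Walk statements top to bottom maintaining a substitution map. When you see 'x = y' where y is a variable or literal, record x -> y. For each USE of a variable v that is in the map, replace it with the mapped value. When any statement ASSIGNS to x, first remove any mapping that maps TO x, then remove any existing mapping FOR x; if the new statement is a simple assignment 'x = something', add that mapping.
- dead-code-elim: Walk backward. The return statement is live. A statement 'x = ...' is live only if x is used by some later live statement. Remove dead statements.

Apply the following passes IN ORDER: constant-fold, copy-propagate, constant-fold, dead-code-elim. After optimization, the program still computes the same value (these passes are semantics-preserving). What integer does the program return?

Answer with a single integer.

Answer: 0

Derivation:
Initial IR:
  c = 6
  y = 0 * 7
  t = y
  a = t
  return t
After constant-fold (5 stmts):
  c = 6
  y = 0
  t = y
  a = t
  return t
After copy-propagate (5 stmts):
  c = 6
  y = 0
  t = 0
  a = 0
  return 0
After constant-fold (5 stmts):
  c = 6
  y = 0
  t = 0
  a = 0
  return 0
After dead-code-elim (1 stmts):
  return 0
Evaluate:
  c = 6  =>  c = 6
  y = 0 * 7  =>  y = 0
  t = y  =>  t = 0
  a = t  =>  a = 0
  return t = 0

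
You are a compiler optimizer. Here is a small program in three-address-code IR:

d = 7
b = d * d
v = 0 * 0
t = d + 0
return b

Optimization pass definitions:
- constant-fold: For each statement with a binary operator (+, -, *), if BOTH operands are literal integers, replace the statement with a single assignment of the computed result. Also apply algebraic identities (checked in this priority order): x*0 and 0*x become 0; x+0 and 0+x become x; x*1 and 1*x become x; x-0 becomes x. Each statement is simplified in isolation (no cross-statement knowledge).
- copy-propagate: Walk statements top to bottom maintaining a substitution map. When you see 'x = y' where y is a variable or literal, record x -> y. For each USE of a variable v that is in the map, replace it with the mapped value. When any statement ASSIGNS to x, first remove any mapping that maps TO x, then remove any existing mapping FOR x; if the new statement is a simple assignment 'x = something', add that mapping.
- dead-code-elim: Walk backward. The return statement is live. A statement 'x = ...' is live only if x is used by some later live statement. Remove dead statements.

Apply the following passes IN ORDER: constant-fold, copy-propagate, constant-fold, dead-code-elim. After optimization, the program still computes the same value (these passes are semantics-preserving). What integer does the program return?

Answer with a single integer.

Answer: 49

Derivation:
Initial IR:
  d = 7
  b = d * d
  v = 0 * 0
  t = d + 0
  return b
After constant-fold (5 stmts):
  d = 7
  b = d * d
  v = 0
  t = d
  return b
After copy-propagate (5 stmts):
  d = 7
  b = 7 * 7
  v = 0
  t = 7
  return b
After constant-fold (5 stmts):
  d = 7
  b = 49
  v = 0
  t = 7
  return b
After dead-code-elim (2 stmts):
  b = 49
  return b
Evaluate:
  d = 7  =>  d = 7
  b = d * d  =>  b = 49
  v = 0 * 0  =>  v = 0
  t = d + 0  =>  t = 7
  return b = 49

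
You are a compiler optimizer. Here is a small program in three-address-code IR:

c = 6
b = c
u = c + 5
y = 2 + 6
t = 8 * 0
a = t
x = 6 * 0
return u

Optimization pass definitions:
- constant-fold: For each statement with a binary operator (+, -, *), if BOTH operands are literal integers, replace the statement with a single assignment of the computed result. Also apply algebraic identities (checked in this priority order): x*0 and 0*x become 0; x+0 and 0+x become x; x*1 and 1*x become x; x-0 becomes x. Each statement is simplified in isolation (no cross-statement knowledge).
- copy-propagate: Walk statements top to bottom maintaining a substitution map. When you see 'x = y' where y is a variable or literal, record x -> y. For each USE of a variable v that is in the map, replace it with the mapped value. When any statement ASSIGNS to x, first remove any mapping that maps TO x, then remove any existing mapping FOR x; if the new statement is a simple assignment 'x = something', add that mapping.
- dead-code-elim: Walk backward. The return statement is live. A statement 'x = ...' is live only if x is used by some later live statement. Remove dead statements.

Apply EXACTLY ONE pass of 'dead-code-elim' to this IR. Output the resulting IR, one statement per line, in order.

Answer: c = 6
u = c + 5
return u

Derivation:
Applying dead-code-elim statement-by-statement:
  [8] return u  -> KEEP (return); live=['u']
  [7] x = 6 * 0  -> DEAD (x not live)
  [6] a = t  -> DEAD (a not live)
  [5] t = 8 * 0  -> DEAD (t not live)
  [4] y = 2 + 6  -> DEAD (y not live)
  [3] u = c + 5  -> KEEP; live=['c']
  [2] b = c  -> DEAD (b not live)
  [1] c = 6  -> KEEP; live=[]
Result (3 stmts):
  c = 6
  u = c + 5
  return u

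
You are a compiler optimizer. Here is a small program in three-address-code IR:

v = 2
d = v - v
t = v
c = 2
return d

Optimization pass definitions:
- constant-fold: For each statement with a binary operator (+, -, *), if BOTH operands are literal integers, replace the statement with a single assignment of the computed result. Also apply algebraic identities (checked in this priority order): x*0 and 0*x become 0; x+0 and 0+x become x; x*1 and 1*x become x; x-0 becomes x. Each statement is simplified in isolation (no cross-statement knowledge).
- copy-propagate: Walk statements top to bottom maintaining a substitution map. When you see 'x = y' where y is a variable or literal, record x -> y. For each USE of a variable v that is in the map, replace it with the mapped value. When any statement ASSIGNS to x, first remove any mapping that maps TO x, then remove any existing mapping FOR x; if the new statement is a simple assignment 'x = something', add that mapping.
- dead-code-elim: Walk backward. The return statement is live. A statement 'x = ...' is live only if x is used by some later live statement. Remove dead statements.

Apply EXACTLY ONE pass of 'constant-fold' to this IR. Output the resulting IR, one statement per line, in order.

Applying constant-fold statement-by-statement:
  [1] v = 2  (unchanged)
  [2] d = v - v  (unchanged)
  [3] t = v  (unchanged)
  [4] c = 2  (unchanged)
  [5] return d  (unchanged)
Result (5 stmts):
  v = 2
  d = v - v
  t = v
  c = 2
  return d

Answer: v = 2
d = v - v
t = v
c = 2
return d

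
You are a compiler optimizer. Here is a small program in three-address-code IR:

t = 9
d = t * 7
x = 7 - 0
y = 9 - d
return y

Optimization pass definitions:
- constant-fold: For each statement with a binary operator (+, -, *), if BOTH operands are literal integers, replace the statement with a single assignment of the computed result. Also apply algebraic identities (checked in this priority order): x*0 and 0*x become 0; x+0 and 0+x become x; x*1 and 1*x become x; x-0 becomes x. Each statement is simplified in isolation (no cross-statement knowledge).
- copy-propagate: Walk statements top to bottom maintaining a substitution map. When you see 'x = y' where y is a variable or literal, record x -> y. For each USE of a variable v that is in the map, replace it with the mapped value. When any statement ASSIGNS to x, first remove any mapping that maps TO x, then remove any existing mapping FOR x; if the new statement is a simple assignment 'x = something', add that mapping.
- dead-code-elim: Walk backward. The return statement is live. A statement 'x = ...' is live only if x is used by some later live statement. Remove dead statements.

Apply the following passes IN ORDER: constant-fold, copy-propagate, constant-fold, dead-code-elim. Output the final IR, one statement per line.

Initial IR:
  t = 9
  d = t * 7
  x = 7 - 0
  y = 9 - d
  return y
After constant-fold (5 stmts):
  t = 9
  d = t * 7
  x = 7
  y = 9 - d
  return y
After copy-propagate (5 stmts):
  t = 9
  d = 9 * 7
  x = 7
  y = 9 - d
  return y
After constant-fold (5 stmts):
  t = 9
  d = 63
  x = 7
  y = 9 - d
  return y
After dead-code-elim (3 stmts):
  d = 63
  y = 9 - d
  return y

Answer: d = 63
y = 9 - d
return y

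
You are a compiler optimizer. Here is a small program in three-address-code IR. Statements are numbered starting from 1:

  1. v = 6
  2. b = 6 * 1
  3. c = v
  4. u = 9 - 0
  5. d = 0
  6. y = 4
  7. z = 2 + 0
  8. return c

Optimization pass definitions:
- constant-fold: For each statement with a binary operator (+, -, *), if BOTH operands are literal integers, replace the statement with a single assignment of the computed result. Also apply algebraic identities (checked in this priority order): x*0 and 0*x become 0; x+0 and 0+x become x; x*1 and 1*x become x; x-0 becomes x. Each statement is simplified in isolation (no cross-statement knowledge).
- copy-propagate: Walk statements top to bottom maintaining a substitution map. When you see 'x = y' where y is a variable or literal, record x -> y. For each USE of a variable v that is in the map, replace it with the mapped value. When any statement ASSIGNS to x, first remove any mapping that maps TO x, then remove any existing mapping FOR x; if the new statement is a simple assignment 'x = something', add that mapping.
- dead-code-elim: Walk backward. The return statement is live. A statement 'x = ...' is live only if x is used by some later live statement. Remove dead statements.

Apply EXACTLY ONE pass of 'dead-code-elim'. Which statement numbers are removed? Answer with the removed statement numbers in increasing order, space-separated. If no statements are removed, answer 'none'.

Backward liveness scan:
Stmt 1 'v = 6': KEEP (v is live); live-in = []
Stmt 2 'b = 6 * 1': DEAD (b not in live set ['v'])
Stmt 3 'c = v': KEEP (c is live); live-in = ['v']
Stmt 4 'u = 9 - 0': DEAD (u not in live set ['c'])
Stmt 5 'd = 0': DEAD (d not in live set ['c'])
Stmt 6 'y = 4': DEAD (y not in live set ['c'])
Stmt 7 'z = 2 + 0': DEAD (z not in live set ['c'])
Stmt 8 'return c': KEEP (return); live-in = ['c']
Removed statement numbers: [2, 4, 5, 6, 7]
Surviving IR:
  v = 6
  c = v
  return c

Answer: 2 4 5 6 7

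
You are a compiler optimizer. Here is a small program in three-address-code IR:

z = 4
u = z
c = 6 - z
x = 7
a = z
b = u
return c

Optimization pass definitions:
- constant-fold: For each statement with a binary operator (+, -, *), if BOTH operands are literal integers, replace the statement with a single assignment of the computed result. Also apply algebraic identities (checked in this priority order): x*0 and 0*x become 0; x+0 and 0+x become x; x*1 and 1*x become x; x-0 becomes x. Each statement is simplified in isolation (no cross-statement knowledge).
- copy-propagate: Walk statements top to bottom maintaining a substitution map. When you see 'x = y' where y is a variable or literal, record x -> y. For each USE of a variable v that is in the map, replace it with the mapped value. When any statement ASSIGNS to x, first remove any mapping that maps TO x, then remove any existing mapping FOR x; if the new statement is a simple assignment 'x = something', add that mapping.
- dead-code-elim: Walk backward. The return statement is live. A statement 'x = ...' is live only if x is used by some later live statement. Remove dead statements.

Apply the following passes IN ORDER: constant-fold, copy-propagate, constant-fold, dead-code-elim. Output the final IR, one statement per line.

Initial IR:
  z = 4
  u = z
  c = 6 - z
  x = 7
  a = z
  b = u
  return c
After constant-fold (7 stmts):
  z = 4
  u = z
  c = 6 - z
  x = 7
  a = z
  b = u
  return c
After copy-propagate (7 stmts):
  z = 4
  u = 4
  c = 6 - 4
  x = 7
  a = 4
  b = 4
  return c
After constant-fold (7 stmts):
  z = 4
  u = 4
  c = 2
  x = 7
  a = 4
  b = 4
  return c
After dead-code-elim (2 stmts):
  c = 2
  return c

Answer: c = 2
return c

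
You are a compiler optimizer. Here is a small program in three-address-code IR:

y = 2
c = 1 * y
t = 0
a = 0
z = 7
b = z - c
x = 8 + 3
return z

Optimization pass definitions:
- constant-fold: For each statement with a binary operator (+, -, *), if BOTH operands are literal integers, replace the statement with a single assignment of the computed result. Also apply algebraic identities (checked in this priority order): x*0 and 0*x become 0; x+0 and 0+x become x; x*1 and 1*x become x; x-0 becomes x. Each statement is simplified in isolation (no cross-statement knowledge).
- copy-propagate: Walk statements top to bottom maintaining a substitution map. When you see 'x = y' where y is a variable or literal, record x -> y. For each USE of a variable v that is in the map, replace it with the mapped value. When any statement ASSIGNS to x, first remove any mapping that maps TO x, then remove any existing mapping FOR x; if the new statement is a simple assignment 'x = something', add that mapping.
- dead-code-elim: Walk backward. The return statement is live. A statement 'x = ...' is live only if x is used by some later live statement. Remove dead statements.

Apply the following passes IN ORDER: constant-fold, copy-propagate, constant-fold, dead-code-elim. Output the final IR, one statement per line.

Answer: return 7

Derivation:
Initial IR:
  y = 2
  c = 1 * y
  t = 0
  a = 0
  z = 7
  b = z - c
  x = 8 + 3
  return z
After constant-fold (8 stmts):
  y = 2
  c = y
  t = 0
  a = 0
  z = 7
  b = z - c
  x = 11
  return z
After copy-propagate (8 stmts):
  y = 2
  c = 2
  t = 0
  a = 0
  z = 7
  b = 7 - 2
  x = 11
  return 7
After constant-fold (8 stmts):
  y = 2
  c = 2
  t = 0
  a = 0
  z = 7
  b = 5
  x = 11
  return 7
After dead-code-elim (1 stmts):
  return 7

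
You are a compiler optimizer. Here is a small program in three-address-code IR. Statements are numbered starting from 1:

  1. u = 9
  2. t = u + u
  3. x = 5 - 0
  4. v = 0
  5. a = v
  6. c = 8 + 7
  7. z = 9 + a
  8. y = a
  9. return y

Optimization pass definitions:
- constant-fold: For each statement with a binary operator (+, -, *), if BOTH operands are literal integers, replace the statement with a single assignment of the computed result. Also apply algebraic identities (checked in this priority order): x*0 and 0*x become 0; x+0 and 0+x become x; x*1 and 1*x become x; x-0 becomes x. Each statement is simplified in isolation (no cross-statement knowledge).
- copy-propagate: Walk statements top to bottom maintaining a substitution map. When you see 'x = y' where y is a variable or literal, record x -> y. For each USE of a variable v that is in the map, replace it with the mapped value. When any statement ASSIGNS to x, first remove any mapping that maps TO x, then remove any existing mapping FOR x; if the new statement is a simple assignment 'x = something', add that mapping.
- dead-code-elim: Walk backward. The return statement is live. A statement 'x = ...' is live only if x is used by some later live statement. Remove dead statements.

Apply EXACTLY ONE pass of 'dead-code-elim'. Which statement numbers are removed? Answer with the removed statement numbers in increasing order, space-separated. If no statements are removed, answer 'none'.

Backward liveness scan:
Stmt 1 'u = 9': DEAD (u not in live set [])
Stmt 2 't = u + u': DEAD (t not in live set [])
Stmt 3 'x = 5 - 0': DEAD (x not in live set [])
Stmt 4 'v = 0': KEEP (v is live); live-in = []
Stmt 5 'a = v': KEEP (a is live); live-in = ['v']
Stmt 6 'c = 8 + 7': DEAD (c not in live set ['a'])
Stmt 7 'z = 9 + a': DEAD (z not in live set ['a'])
Stmt 8 'y = a': KEEP (y is live); live-in = ['a']
Stmt 9 'return y': KEEP (return); live-in = ['y']
Removed statement numbers: [1, 2, 3, 6, 7]
Surviving IR:
  v = 0
  a = v
  y = a
  return y

Answer: 1 2 3 6 7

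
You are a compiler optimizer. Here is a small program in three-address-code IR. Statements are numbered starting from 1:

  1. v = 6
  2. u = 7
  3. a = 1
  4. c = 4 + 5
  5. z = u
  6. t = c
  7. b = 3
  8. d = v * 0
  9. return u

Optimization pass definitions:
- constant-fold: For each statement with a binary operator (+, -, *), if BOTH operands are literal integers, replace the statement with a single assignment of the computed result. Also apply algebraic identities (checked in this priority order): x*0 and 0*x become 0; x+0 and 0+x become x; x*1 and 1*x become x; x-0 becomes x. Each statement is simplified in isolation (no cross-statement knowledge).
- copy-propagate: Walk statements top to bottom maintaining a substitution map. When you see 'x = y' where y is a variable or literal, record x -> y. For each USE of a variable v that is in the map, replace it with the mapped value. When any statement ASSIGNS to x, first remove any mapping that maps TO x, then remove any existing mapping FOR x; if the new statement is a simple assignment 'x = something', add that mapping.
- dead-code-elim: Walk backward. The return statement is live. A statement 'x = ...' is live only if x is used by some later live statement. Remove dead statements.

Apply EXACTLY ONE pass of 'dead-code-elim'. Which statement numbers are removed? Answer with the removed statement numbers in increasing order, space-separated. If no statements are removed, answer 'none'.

Backward liveness scan:
Stmt 1 'v = 6': DEAD (v not in live set [])
Stmt 2 'u = 7': KEEP (u is live); live-in = []
Stmt 3 'a = 1': DEAD (a not in live set ['u'])
Stmt 4 'c = 4 + 5': DEAD (c not in live set ['u'])
Stmt 5 'z = u': DEAD (z not in live set ['u'])
Stmt 6 't = c': DEAD (t not in live set ['u'])
Stmt 7 'b = 3': DEAD (b not in live set ['u'])
Stmt 8 'd = v * 0': DEAD (d not in live set ['u'])
Stmt 9 'return u': KEEP (return); live-in = ['u']
Removed statement numbers: [1, 3, 4, 5, 6, 7, 8]
Surviving IR:
  u = 7
  return u

Answer: 1 3 4 5 6 7 8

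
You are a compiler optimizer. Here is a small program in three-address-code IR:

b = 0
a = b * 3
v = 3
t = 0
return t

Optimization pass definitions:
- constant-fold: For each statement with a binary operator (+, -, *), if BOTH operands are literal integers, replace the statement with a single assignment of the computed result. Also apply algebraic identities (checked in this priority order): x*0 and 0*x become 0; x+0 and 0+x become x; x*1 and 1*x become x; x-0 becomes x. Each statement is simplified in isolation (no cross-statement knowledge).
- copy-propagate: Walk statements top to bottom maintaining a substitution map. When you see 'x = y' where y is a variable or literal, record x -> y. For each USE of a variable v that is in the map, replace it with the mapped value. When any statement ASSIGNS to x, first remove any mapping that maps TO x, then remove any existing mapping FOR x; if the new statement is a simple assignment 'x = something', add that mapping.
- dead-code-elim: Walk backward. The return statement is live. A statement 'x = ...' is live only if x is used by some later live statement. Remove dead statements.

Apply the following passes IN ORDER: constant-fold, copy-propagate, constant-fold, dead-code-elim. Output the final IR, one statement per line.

Answer: return 0

Derivation:
Initial IR:
  b = 0
  a = b * 3
  v = 3
  t = 0
  return t
After constant-fold (5 stmts):
  b = 0
  a = b * 3
  v = 3
  t = 0
  return t
After copy-propagate (5 stmts):
  b = 0
  a = 0 * 3
  v = 3
  t = 0
  return 0
After constant-fold (5 stmts):
  b = 0
  a = 0
  v = 3
  t = 0
  return 0
After dead-code-elim (1 stmts):
  return 0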